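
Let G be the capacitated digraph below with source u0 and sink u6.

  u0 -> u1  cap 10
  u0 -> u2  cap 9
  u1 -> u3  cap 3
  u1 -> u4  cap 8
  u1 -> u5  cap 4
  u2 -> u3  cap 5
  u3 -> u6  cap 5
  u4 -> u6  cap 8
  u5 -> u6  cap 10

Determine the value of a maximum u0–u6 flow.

Augment u0→u1→u3→u6: bottleneck 3, flow now 3.
Augment u0→u1→u4→u6: bottleneck 7, flow now 10.
Augment u0→u2→u3→u6: bottleneck 2, flow now 12.
Augment u0→u2→u3→u1→u4→u6: bottleneck 1, flow now 13. (uses reverse residual edge)
Augment u0→u2→u3→u1→u5→u6: bottleneck 2, flow now 15. (uses reverse residual edge)
No augmenting path remains; maximum flow = 15.
In the residual graph, reachable from u0: {u0, u2}.
Min-cut edges: u0→u1 (10), u2→u3 (5); capacity 10 + 5 = 15.
This cut is saturated, so no flow can exceed 15.

15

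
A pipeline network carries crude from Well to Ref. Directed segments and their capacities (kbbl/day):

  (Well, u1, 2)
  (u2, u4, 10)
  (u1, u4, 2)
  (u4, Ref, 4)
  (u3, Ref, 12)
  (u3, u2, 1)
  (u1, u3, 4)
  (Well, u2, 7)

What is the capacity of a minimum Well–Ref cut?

6

Augment Well→u1→u3→Ref: bottleneck 2, flow now 2.
Augment Well→u2→u4→Ref: bottleneck 4, flow now 6.
No augmenting path remains; maximum flow = 6.
By max-flow min-cut, the minimum cut capacity equals the max flow.
In the residual graph, reachable from Well: {Well, u2, u4}.
Min-cut edges: Well→u1 (2), u4→Ref (4); capacity 2 + 4 = 6.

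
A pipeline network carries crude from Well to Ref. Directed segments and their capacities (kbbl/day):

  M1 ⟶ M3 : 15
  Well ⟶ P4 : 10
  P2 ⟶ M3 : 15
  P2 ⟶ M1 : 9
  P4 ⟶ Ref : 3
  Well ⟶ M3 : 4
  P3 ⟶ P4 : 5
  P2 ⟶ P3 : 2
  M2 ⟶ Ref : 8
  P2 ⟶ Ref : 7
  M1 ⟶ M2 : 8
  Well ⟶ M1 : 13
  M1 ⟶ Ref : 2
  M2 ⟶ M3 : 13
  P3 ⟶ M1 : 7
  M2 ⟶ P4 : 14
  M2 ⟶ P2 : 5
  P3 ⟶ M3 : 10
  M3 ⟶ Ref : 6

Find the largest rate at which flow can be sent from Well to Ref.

Augment Well→M1→Ref: bottleneck 2, flow now 2.
Augment Well→P4→Ref: bottleneck 3, flow now 5.
Augment Well→M3→Ref: bottleneck 4, flow now 9.
Augment Well→M1→M2→Ref: bottleneck 8, flow now 17.
Augment Well→M1→M3→Ref: bottleneck 2, flow now 19.
No augmenting path remains; maximum flow = 19.
In the residual graph, reachable from Well: {Well, M1, P4, M3}.
Min-cut edges: M1→M2 (8), M1→Ref (2), P4→Ref (3), M3→Ref (6); capacity 8 + 2 + 3 + 6 = 19.
This cut is saturated, so no flow can exceed 19.

19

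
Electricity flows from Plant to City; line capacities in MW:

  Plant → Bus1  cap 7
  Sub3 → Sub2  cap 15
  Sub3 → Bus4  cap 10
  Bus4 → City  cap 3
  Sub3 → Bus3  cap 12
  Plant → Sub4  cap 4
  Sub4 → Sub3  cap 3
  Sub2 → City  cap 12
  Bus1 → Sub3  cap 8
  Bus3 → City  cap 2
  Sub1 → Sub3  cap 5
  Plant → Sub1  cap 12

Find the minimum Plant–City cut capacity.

Augment Plant→Bus1→Sub3→Sub2→City: bottleneck 7, flow now 7.
Augment Plant→Sub4→Sub3→Sub2→City: bottleneck 3, flow now 10.
Augment Plant→Sub1→Sub3→Sub2→City: bottleneck 2, flow now 12.
Augment Plant→Sub1→Sub3→Bus3→City: bottleneck 2, flow now 14.
Augment Plant→Sub1→Sub3→Bus4→City: bottleneck 1, flow now 15.
No augmenting path remains; maximum flow = 15.
By max-flow min-cut, the minimum cut capacity equals the max flow.
In the residual graph, reachable from Plant: {Plant, Sub4, Sub1}.
Min-cut edges: Plant→Bus1 (7), Sub4→Sub3 (3), Sub1→Sub3 (5); capacity 7 + 3 + 5 = 15.

15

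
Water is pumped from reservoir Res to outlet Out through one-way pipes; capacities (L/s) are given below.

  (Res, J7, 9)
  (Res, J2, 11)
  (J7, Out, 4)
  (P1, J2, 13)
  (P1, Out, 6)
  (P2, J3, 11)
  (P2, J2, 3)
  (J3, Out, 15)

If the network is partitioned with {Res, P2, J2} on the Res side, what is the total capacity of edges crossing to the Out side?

20

Edges leaving {Res, P2, J2}: Res→J7 (9), P2→J3 (11).
Cut capacity = 9 + 11 = 20.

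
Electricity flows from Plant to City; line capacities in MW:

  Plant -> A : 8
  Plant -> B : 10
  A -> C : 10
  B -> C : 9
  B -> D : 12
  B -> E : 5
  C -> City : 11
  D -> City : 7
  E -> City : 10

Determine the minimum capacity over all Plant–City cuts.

18

Augment Plant→A→C→City: bottleneck 8, flow now 8.
Augment Plant→B→C→City: bottleneck 3, flow now 11.
Augment Plant→B→D→City: bottleneck 7, flow now 18.
No augmenting path remains; maximum flow = 18.
By max-flow min-cut, the minimum cut capacity equals the max flow.
In the residual graph, reachable from Plant: {Plant}.
Min-cut edges: Plant→A (8), Plant→B (10); capacity 8 + 10 = 18.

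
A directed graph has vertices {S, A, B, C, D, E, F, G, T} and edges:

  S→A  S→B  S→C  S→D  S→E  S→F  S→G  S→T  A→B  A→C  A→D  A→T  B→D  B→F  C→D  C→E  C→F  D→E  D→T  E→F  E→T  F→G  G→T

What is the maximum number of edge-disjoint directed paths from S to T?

5

Assign every edge capacity 1; by Menger, the answer equals the max flow.
Path S→T (+1); total 1.
Path S→A→T (+1); total 2.
Path S→D→T (+1); total 3.
Path S→E→T (+1); total 4.
Path S→G→T (+1); total 5.
No residual S→T path; max flow = 5.
Certifying cut of size 5: {D→T, E→T, G→T, S→A, S→T}.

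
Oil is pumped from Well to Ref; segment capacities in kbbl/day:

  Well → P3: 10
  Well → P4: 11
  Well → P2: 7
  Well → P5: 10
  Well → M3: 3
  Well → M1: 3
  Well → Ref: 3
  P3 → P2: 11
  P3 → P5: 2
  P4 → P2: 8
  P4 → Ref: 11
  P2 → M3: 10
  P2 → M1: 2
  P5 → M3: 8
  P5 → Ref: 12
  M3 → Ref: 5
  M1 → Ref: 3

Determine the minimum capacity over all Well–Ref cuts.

Augment Well→Ref: bottleneck 3, flow now 3.
Augment Well→P4→Ref: bottleneck 11, flow now 14.
Augment Well→P5→Ref: bottleneck 10, flow now 24.
Augment Well→M3→Ref: bottleneck 3, flow now 27.
Augment Well→M1→Ref: bottleneck 3, flow now 30.
Augment Well→P3→P5→Ref: bottleneck 2, flow now 32.
Augment Well→P2→M3→Ref: bottleneck 2, flow now 34.
No augmenting path remains; maximum flow = 34.
By max-flow min-cut, the minimum cut capacity equals the max flow.
In the residual graph, reachable from Well: {Well, P3, P2, M3, M1}.
Min-cut edges: Well→P4 (11), Well→P5 (10), Well→Ref (3), P3→P5 (2), M3→Ref (5), M1→Ref (3); capacity 11 + 10 + 3 + 2 + 5 + 3 = 34.

34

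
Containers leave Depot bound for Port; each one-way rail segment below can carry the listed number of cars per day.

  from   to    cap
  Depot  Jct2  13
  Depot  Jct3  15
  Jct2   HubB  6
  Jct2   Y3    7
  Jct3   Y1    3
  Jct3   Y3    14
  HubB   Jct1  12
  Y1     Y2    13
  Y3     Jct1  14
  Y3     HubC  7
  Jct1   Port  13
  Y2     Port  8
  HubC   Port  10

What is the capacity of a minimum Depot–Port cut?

23

Augment Depot→Jct2→HubB→Jct1→Port: bottleneck 6, flow now 6.
Augment Depot→Jct2→Y3→Jct1→Port: bottleneck 7, flow now 13.
Augment Depot→Jct3→Y1→Y2→Port: bottleneck 3, flow now 16.
Augment Depot→Jct3→Y3→HubC→Port: bottleneck 7, flow now 23.
No augmenting path remains; maximum flow = 23.
By max-flow min-cut, the minimum cut capacity equals the max flow.
In the residual graph, reachable from Depot: {Depot, Jct2, Jct3, HubB, Y3, Jct1}.
Min-cut edges: Jct3→Y1 (3), Y3→HubC (7), Jct1→Port (13); capacity 3 + 7 + 13 = 23.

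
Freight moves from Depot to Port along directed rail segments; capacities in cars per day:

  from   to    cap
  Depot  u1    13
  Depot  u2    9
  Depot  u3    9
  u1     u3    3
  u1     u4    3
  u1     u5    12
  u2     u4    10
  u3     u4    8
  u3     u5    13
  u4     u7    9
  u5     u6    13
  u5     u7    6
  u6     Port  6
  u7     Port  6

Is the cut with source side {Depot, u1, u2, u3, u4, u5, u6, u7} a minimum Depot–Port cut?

Yes — it is a minimum cut (capacity 12).

Given cut capacity: 6 + 6 = 12.
Augment Depot→u1→u4→u7→Port: bottleneck 3, flow now 3.
Augment Depot→u1→u5→u6→Port: bottleneck 6, flow now 9.
Augment Depot→u1→u5→u7→Port: bottleneck 3, flow now 12.
No augmenting path remains; maximum flow = 12.
Cut capacity 12 equals the max flow, so it is a minimum cut.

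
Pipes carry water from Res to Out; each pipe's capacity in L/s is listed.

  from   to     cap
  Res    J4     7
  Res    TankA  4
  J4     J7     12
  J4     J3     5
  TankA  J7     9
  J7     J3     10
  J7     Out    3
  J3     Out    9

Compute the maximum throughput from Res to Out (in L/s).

11

Augment Res→J4→J7→Out: bottleneck 3, flow now 3.
Augment Res→J4→J3→Out: bottleneck 4, flow now 7.
Augment Res→TankA→J7→J3→Out: bottleneck 4, flow now 11.
No augmenting path remains; maximum flow = 11.
In the residual graph, reachable from Res: {Res}.
Min-cut edges: Res→J4 (7), Res→TankA (4); capacity 7 + 4 = 11.
This cut is saturated, so no flow can exceed 11.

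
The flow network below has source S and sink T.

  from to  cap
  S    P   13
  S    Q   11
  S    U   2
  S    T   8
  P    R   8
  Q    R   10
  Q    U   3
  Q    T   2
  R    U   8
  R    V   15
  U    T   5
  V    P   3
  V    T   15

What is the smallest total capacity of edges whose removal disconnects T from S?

29

Augment S→T: bottleneck 8, flow now 8.
Augment S→Q→T: bottleneck 2, flow now 10.
Augment S→U→T: bottleneck 2, flow now 12.
Augment S→Q→U→T: bottleneck 3, flow now 15.
Augment S→P→R→V→T: bottleneck 8, flow now 23.
Augment S→Q→R→V→T: bottleneck 6, flow now 29.
No augmenting path remains; maximum flow = 29.
By max-flow min-cut, the minimum cut capacity equals the max flow.
In the residual graph, reachable from S: {S, P}.
Min-cut edges: S→Q (11), S→U (2), S→T (8), P→R (8); capacity 11 + 2 + 8 + 8 = 29.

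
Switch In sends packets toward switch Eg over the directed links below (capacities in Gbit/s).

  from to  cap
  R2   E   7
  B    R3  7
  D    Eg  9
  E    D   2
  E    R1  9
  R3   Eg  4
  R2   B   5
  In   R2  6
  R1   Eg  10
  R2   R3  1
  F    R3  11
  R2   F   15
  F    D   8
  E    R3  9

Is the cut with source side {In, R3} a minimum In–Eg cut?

No — its capacity is 10, but the minimum cut has capacity 6.

Given cut capacity: 6 + 4 = 10.
Augment In→R2→R3→Eg: bottleneck 1, flow now 1.
Augment In→R2→B→R3→Eg: bottleneck 3, flow now 4.
Augment In→R2→E→R1→Eg: bottleneck 2, flow now 6.
No augmenting path remains; maximum flow = 6.
In the residual graph, reachable from In: {In}.
Min-cut edges: In→R2 (6); capacity 6 = 6.
Cut capacity 10 exceeds the max flow 6, so it is not minimum.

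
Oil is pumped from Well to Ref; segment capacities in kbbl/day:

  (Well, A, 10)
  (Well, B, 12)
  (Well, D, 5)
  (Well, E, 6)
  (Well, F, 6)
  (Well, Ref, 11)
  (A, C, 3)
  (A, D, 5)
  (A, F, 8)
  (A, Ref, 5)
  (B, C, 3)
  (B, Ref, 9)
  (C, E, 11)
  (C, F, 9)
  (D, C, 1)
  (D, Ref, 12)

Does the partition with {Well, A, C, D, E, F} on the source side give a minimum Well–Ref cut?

Given cut capacity: 12 + 11 + 5 + 12 = 40.
Augment Well→Ref: bottleneck 11, flow now 11.
Augment Well→A→Ref: bottleneck 5, flow now 16.
Augment Well→B→Ref: bottleneck 9, flow now 25.
Augment Well→D→Ref: bottleneck 5, flow now 30.
Augment Well→A→D→Ref: bottleneck 5, flow now 35.
No augmenting path remains; maximum flow = 35.
In the residual graph, reachable from Well: {Well, B, C, E, F}.
Min-cut edges: Well→A (10), Well→D (5), Well→Ref (11), B→Ref (9); capacity 10 + 5 + 11 + 9 = 35.
Cut capacity 40 exceeds the max flow 35, so it is not minimum.

No — its capacity is 40, but the minimum cut has capacity 35.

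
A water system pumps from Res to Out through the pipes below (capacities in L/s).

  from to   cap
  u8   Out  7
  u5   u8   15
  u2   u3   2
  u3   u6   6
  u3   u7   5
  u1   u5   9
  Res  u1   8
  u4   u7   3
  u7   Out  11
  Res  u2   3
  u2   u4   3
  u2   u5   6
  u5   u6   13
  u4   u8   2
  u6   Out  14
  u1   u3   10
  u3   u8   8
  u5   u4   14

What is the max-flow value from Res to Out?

Augment Res→u1→u3→u6→Out: bottleneck 6, flow now 6.
Augment Res→u1→u3→u7→Out: bottleneck 2, flow now 8.
Augment Res→u2→u3→u7→Out: bottleneck 2, flow now 10.
Augment Res→u2→u4→u7→Out: bottleneck 1, flow now 11.
No augmenting path remains; maximum flow = 11.
In the residual graph, reachable from Res: {Res}.
Min-cut edges: Res→u1 (8), Res→u2 (3); capacity 8 + 3 = 11.
This cut is saturated, so no flow can exceed 11.

11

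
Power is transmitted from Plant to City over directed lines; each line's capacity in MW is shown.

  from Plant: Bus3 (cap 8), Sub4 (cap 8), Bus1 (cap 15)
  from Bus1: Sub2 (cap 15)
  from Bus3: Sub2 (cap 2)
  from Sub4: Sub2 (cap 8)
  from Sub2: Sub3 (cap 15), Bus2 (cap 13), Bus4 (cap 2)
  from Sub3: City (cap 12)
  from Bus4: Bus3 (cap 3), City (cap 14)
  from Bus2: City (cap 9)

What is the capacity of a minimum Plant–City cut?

23

Augment Plant→Bus1→Sub2→Sub3→City: bottleneck 12, flow now 12.
Augment Plant→Bus1→Sub2→Bus4→City: bottleneck 2, flow now 14.
Augment Plant→Bus1→Sub2→Bus2→City: bottleneck 1, flow now 15.
Augment Plant→Bus3→Sub2→Bus2→City: bottleneck 2, flow now 17.
Augment Plant→Sub4→Sub2→Bus2→City: bottleneck 6, flow now 23.
No augmenting path remains; maximum flow = 23.
By max-flow min-cut, the minimum cut capacity equals the max flow.
In the residual graph, reachable from Plant: {Plant, Bus1, Bus3, Sub4, Sub2, Sub3, Bus2}.
Min-cut edges: Sub2→Bus4 (2), Sub3→City (12), Bus2→City (9); capacity 2 + 12 + 9 = 23.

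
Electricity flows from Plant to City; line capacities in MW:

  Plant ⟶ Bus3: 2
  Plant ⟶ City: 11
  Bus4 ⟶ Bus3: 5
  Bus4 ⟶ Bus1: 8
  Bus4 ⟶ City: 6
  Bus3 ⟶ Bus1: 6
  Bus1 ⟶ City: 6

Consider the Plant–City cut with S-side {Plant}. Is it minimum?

Yes — it is a minimum cut (capacity 13).

Given cut capacity: 2 + 11 = 13.
Augment Plant→City: bottleneck 11, flow now 11.
Augment Plant→Bus3→Bus1→City: bottleneck 2, flow now 13.
No augmenting path remains; maximum flow = 13.
Cut capacity 13 equals the max flow, so it is a minimum cut.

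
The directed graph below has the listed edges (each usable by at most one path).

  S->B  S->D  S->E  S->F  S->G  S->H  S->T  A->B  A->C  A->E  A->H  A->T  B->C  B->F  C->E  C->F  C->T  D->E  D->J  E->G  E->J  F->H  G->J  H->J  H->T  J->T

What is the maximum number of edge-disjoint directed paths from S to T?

Assign every edge capacity 1; by Menger, the answer equals the max flow.
Path S→T (+1); total 1.
Path S→H→T (+1); total 2.
Path S→B→C→T (+1); total 3.
Path S→D→J→T (+1); total 4.
No residual S→T path; max flow = 4.
Certifying cut of size 4: {H→T, J→T, S→B, S→T}.

4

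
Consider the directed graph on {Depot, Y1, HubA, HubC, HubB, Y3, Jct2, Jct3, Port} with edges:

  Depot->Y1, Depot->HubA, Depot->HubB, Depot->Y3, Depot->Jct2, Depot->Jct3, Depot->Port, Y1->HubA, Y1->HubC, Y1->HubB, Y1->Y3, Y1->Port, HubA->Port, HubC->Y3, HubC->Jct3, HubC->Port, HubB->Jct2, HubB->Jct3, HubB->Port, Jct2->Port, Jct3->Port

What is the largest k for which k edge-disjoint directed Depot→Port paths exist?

6

Assign every edge capacity 1; by Menger, the answer equals the max flow.
Path Depot→Port (+1); total 1.
Path Depot→Y1→Port (+1); total 2.
Path Depot→HubA→Port (+1); total 3.
Path Depot→HubB→Port (+1); total 4.
Path Depot→Jct2→Port (+1); total 5.
Path Depot→Jct3→Port (+1); total 6.
No residual Depot→Port path; max flow = 6.
Certifying cut of size 6: {Depot→HubA, Depot→HubB, Depot→Jct2, Depot→Jct3, Depot→Port, Depot→Y1}.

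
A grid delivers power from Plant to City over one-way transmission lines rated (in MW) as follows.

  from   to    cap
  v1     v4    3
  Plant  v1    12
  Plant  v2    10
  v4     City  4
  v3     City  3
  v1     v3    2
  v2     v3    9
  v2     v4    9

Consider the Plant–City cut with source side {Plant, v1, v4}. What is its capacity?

16

Edges leaving {Plant, v1, v4}: Plant→v2 (10), v1→v3 (2), v4→City (4).
Cut capacity = 10 + 2 + 4 = 16.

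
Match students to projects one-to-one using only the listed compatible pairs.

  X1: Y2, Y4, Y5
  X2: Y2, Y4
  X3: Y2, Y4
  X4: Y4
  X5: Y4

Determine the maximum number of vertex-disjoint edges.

Unit-capacity flow: source→left, listed edges, right→sink; max matching = max flow.
Augmenting path X1→Y2 (+1); matched 1.
Augmenting path X2→Y4 (+1); matched 2.
Augmenting path X3→Y2→X1→Y5 (+1); matched 3.
No augmenting path remains; maximum matching = 3.
König certificate: {X1, Y2, Y4} is a vertex cover of size 3 (every listed pair touches it), so no matching can be larger.

3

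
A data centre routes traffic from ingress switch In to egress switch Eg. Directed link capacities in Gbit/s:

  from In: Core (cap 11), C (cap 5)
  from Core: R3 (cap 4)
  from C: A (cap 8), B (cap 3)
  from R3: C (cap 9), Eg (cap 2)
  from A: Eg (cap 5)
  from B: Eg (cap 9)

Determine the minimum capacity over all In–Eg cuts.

Augment In→Core→R3→Eg: bottleneck 2, flow now 2.
Augment In→C→A→Eg: bottleneck 5, flow now 7.
Augment In→Core→R3→C→B→Eg: bottleneck 2, flow now 9.
No augmenting path remains; maximum flow = 9.
By max-flow min-cut, the minimum cut capacity equals the max flow.
In the residual graph, reachable from In: {In, Core}.
Min-cut edges: In→C (5), Core→R3 (4); capacity 5 + 4 = 9.

9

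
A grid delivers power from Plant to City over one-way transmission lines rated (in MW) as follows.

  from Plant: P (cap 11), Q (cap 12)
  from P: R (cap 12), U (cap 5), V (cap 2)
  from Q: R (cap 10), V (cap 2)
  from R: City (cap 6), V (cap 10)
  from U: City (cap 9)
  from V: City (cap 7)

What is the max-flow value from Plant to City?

18

Augment Plant→P→R→City: bottleneck 6, flow now 6.
Augment Plant→P→U→City: bottleneck 5, flow now 11.
Augment Plant→Q→V→City: bottleneck 2, flow now 13.
Augment Plant→Q→R→V→City: bottleneck 5, flow now 18.
No augmenting path remains; maximum flow = 18.
In the residual graph, reachable from Plant: {Plant, P, Q, R, V}.
Min-cut edges: P→U (5), R→City (6), V→City (7); capacity 5 + 6 + 7 = 18.
This cut is saturated, so no flow can exceed 18.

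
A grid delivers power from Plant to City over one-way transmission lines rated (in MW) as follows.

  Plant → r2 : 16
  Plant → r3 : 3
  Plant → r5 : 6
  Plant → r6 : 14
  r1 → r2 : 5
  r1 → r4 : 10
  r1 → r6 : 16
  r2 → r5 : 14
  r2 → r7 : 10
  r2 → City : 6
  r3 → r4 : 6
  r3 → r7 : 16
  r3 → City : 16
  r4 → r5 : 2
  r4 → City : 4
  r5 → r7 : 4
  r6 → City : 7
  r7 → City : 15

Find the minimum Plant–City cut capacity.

30

Augment Plant→r2→City: bottleneck 6, flow now 6.
Augment Plant→r3→City: bottleneck 3, flow now 9.
Augment Plant→r6→City: bottleneck 7, flow now 16.
Augment Plant→r2→r7→City: bottleneck 10, flow now 26.
Augment Plant→r5→r7→City: bottleneck 4, flow now 30.
No augmenting path remains; maximum flow = 30.
By max-flow min-cut, the minimum cut capacity equals the max flow.
In the residual graph, reachable from Plant: {Plant, r5, r6}.
Min-cut edges: Plant→r2 (16), Plant→r3 (3), r5→r7 (4), r6→City (7); capacity 16 + 3 + 4 + 7 = 30.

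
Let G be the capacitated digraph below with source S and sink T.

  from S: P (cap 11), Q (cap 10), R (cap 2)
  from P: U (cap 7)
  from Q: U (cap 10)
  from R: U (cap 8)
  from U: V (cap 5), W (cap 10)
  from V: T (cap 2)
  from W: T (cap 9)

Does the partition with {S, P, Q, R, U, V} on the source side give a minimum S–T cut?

No — its capacity is 12, but the minimum cut has capacity 11.

Given cut capacity: 10 + 2 = 12.
Augment S→P→U→V→T: bottleneck 2, flow now 2.
Augment S→P→U→W→T: bottleneck 5, flow now 7.
Augment S→Q→U→W→T: bottleneck 4, flow now 11.
No augmenting path remains; maximum flow = 11.
In the residual graph, reachable from S: {S, P, Q, R, U, V, W}.
Min-cut edges: V→T (2), W→T (9); capacity 2 + 9 = 11.
Cut capacity 12 exceeds the max flow 11, so it is not minimum.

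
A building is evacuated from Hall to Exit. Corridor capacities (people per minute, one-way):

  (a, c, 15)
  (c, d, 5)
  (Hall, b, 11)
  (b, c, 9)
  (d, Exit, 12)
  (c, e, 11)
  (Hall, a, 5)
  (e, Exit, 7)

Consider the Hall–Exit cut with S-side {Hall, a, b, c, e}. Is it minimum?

Given cut capacity: 5 + 7 = 12.
Augment Hall→a→c→d→Exit: bottleneck 5, flow now 5.
Augment Hall→b→c→e→Exit: bottleneck 7, flow now 12.
No augmenting path remains; maximum flow = 12.
Cut capacity 12 equals the max flow, so it is a minimum cut.

Yes — it is a minimum cut (capacity 12).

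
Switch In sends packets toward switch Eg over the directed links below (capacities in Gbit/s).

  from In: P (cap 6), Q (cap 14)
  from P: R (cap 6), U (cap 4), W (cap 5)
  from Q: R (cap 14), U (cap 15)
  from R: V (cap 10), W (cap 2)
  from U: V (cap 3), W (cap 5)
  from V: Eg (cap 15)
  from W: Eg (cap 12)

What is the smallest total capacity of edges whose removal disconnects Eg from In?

Augment In→P→W→Eg: bottleneck 5, flow now 5.
Augment In→P→R→V→Eg: bottleneck 1, flow now 6.
Augment In→Q→R→V→Eg: bottleneck 9, flow now 15.
Augment In→Q→R→W→Eg: bottleneck 2, flow now 17.
Augment In→Q→U→V→Eg: bottleneck 3, flow now 20.
No augmenting path remains; maximum flow = 20.
By max-flow min-cut, the minimum cut capacity equals the max flow.
In the residual graph, reachable from In: {In}.
Min-cut edges: In→P (6), In→Q (14); capacity 6 + 14 = 20.

20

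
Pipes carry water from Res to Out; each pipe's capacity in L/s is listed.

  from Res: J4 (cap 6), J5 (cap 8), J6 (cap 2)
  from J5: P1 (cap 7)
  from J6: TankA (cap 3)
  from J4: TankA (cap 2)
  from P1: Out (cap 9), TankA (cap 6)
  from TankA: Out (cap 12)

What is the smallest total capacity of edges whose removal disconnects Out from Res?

Augment Res→J5→P1→Out: bottleneck 7, flow now 7.
Augment Res→J6→TankA→Out: bottleneck 2, flow now 9.
Augment Res→J4→TankA→Out: bottleneck 2, flow now 11.
No augmenting path remains; maximum flow = 11.
By max-flow min-cut, the minimum cut capacity equals the max flow.
In the residual graph, reachable from Res: {Res, J5, J4}.
Min-cut edges: Res→J6 (2), J5→P1 (7), J4→TankA (2); capacity 2 + 7 + 2 = 11.

11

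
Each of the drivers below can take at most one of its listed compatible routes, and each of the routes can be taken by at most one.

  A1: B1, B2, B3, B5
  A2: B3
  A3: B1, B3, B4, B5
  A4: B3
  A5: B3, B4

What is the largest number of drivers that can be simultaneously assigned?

Unit-capacity flow: source→left, listed edges, right→sink; max matching = max flow.
Augmenting path A1→B1 (+1); matched 1.
Augmenting path A2→B3 (+1); matched 2.
Augmenting path A3→B4 (+1); matched 3.
Augmenting path A5→B4→A3→B5 (+1); matched 4.
No augmenting path remains; maximum matching = 4.
König certificate: {A1, A3, A5, B3} is a vertex cover of size 4 (every listed pair touches it), so no matching can be larger.

4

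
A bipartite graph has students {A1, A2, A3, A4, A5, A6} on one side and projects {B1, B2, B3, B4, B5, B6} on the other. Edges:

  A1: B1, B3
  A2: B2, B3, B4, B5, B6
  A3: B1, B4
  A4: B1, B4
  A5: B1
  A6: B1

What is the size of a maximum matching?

Unit-capacity flow: source→left, listed edges, right→sink; max matching = max flow.
Augmenting path A1→B1 (+1); matched 1.
Augmenting path A2→B2 (+1); matched 2.
Augmenting path A3→B4 (+1); matched 3.
Augmenting path A4→B1→A1→B3 (+1); matched 4.
No augmenting path remains; maximum matching = 4.
König certificate: {A1, A2, B1, B4} is a vertex cover of size 4 (every listed pair touches it), so no matching can be larger.

4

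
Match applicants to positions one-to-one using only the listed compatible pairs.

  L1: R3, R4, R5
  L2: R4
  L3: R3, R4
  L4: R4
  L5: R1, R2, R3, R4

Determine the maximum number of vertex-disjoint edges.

Unit-capacity flow: source→left, listed edges, right→sink; max matching = max flow.
Augmenting path L1→R3 (+1); matched 1.
Augmenting path L2→R4 (+1); matched 2.
Augmenting path L5→R1 (+1); matched 3.
Augmenting path L3→R3→L1→R5 (+1); matched 4.
No augmenting path remains; maximum matching = 4.
König certificate: {L1, L3, L5, R4} is a vertex cover of size 4 (every listed pair touches it), so no matching can be larger.

4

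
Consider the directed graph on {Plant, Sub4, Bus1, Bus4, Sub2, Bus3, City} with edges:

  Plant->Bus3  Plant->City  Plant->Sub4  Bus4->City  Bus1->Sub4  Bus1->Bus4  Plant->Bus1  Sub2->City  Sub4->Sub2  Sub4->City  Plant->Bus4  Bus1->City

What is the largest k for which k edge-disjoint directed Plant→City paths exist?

Assign every edge capacity 1; by Menger, the answer equals the max flow.
Path Plant→City (+1); total 1.
Path Plant→Sub4→City (+1); total 2.
Path Plant→Bus1→City (+1); total 3.
Path Plant→Bus4→City (+1); total 4.
No residual Plant→City path; max flow = 4.
Certifying cut of size 4: {Plant→Bus1, Plant→Bus4, Plant→City, Plant→Sub4}.

4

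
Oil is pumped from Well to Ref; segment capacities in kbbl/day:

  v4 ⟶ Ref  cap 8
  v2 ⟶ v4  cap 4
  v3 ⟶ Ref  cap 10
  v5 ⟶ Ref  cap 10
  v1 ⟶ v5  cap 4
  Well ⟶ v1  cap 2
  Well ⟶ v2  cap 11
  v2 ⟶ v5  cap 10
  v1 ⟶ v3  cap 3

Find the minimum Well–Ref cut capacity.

Augment Well→v1→v3→Ref: bottleneck 2, flow now 2.
Augment Well→v2→v4→Ref: bottleneck 4, flow now 6.
Augment Well→v2→v5→Ref: bottleneck 7, flow now 13.
No augmenting path remains; maximum flow = 13.
By max-flow min-cut, the minimum cut capacity equals the max flow.
In the residual graph, reachable from Well: {Well}.
Min-cut edges: Well→v1 (2), Well→v2 (11); capacity 2 + 11 = 13.

13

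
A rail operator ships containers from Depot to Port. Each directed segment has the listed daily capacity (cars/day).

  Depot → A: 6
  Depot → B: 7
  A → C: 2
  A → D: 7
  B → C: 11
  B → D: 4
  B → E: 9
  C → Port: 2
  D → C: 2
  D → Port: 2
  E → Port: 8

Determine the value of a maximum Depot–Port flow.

Augment Depot→A→C→Port: bottleneck 2, flow now 2.
Augment Depot→A→D→Port: bottleneck 2, flow now 4.
Augment Depot→B→E→Port: bottleneck 7, flow now 11.
No augmenting path remains; maximum flow = 11.
In the residual graph, reachable from Depot: {Depot, A, C, D}.
Min-cut edges: Depot→B (7), C→Port (2), D→Port (2); capacity 7 + 2 + 2 = 11.
This cut is saturated, so no flow can exceed 11.

11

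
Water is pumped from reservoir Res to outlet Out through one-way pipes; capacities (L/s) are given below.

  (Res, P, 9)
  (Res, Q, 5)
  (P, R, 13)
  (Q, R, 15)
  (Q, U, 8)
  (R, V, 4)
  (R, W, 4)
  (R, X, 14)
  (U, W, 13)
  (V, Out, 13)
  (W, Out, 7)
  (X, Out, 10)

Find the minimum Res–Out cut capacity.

14

Augment Res→P→R→V→Out: bottleneck 4, flow now 4.
Augment Res→P→R→W→Out: bottleneck 4, flow now 8.
Augment Res→P→R→X→Out: bottleneck 1, flow now 9.
Augment Res→Q→R→X→Out: bottleneck 5, flow now 14.
No augmenting path remains; maximum flow = 14.
By max-flow min-cut, the minimum cut capacity equals the max flow.
In the residual graph, reachable from Res: {Res}.
Min-cut edges: Res→P (9), Res→Q (5); capacity 9 + 5 = 14.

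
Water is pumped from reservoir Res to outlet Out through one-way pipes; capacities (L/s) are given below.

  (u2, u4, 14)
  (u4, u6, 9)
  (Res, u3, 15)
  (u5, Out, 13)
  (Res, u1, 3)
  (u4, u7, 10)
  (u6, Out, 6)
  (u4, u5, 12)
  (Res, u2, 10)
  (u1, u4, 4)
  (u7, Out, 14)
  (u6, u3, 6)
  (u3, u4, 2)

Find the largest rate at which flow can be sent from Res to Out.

15

Augment Res→u1→u4→u5→Out: bottleneck 3, flow now 3.
Augment Res→u2→u4→u5→Out: bottleneck 9, flow now 12.
Augment Res→u2→u4→u6→Out: bottleneck 1, flow now 13.
Augment Res→u3→u4→u6→Out: bottleneck 2, flow now 15.
No augmenting path remains; maximum flow = 15.
In the residual graph, reachable from Res: {Res, u3}.
Min-cut edges: Res→u1 (3), Res→u2 (10), u3→u4 (2); capacity 3 + 10 + 2 = 15.
This cut is saturated, so no flow can exceed 15.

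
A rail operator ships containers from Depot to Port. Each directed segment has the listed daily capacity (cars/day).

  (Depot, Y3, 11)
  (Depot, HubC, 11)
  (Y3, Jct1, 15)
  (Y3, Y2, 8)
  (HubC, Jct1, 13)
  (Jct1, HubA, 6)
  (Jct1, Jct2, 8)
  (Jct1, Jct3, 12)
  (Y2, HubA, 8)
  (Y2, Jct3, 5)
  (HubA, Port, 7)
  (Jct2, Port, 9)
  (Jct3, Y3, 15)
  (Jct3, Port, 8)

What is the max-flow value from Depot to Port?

22

Augment Depot→Y3→Jct1→HubA→Port: bottleneck 6, flow now 6.
Augment Depot→Y3→Jct1→Jct2→Port: bottleneck 5, flow now 11.
Augment Depot→HubC→Jct1→Jct2→Port: bottleneck 3, flow now 14.
Augment Depot→HubC→Jct1→Jct3→Port: bottleneck 8, flow now 22.
No augmenting path remains; maximum flow = 22.
In the residual graph, reachable from Depot: {Depot}.
Min-cut edges: Depot→Y3 (11), Depot→HubC (11); capacity 11 + 11 = 22.
This cut is saturated, so no flow can exceed 22.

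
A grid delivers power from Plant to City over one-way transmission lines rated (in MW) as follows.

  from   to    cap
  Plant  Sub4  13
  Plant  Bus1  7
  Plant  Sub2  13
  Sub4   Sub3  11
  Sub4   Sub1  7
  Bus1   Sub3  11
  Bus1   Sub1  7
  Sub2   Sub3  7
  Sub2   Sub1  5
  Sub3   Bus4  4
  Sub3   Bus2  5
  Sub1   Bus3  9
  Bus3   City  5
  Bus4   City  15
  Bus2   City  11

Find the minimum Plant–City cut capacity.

14

Augment Plant→Sub4→Sub3→Bus4→City: bottleneck 4, flow now 4.
Augment Plant→Sub4→Sub3→Bus2→City: bottleneck 5, flow now 9.
Augment Plant→Sub4→Sub1→Bus3→City: bottleneck 4, flow now 13.
Augment Plant→Bus1→Sub1→Bus3→City: bottleneck 1, flow now 14.
No augmenting path remains; maximum flow = 14.
By max-flow min-cut, the minimum cut capacity equals the max flow.
In the residual graph, reachable from Plant: {Plant, Sub4, Bus1, Sub2, Sub3, Sub1, Bus3}.
Min-cut edges: Sub3→Bus4 (4), Sub3→Bus2 (5), Bus3→City (5); capacity 4 + 5 + 5 = 14.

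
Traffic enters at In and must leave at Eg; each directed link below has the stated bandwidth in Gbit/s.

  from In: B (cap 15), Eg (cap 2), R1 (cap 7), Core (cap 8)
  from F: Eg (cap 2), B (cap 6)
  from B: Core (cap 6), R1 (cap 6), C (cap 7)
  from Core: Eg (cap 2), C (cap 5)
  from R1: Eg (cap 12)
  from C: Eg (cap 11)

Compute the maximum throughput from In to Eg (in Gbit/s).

27

Augment In→Eg: bottleneck 2, flow now 2.
Augment In→Core→Eg: bottleneck 2, flow now 4.
Augment In→R1→Eg: bottleneck 7, flow now 11.
Augment In→B→R1→Eg: bottleneck 5, flow now 16.
Augment In→B→C→Eg: bottleneck 7, flow now 23.
Augment In→Core→C→Eg: bottleneck 4, flow now 27.
No augmenting path remains; maximum flow = 27.
In the residual graph, reachable from In: {In, B, Core, R1, C}.
Min-cut edges: In→Eg (2), Core→Eg (2), R1→Eg (12), C→Eg (11); capacity 2 + 2 + 12 + 11 = 27.
This cut is saturated, so no flow can exceed 27.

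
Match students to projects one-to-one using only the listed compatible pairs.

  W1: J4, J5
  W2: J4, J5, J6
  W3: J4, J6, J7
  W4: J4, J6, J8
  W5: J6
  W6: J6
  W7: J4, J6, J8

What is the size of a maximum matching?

Unit-capacity flow: source→left, listed edges, right→sink; max matching = max flow.
Augmenting path W1→J4 (+1); matched 1.
Augmenting path W2→J5 (+1); matched 2.
Augmenting path W3→J6 (+1); matched 3.
Augmenting path W4→J8 (+1); matched 4.
Augmenting path W5→J6→W3→J7 (+1); matched 5.
No augmenting path remains; maximum matching = 5.
König certificate: {W3, J4, J5, J6, J8} is a vertex cover of size 5 (every listed pair touches it), so no matching can be larger.

5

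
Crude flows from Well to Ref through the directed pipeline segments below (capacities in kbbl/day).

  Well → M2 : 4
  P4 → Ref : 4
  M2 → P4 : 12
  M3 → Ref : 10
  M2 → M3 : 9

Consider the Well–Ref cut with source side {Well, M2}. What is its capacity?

Edges leaving {Well, M2}: M2→M3 (9), M2→P4 (12).
Cut capacity = 9 + 12 = 21.

21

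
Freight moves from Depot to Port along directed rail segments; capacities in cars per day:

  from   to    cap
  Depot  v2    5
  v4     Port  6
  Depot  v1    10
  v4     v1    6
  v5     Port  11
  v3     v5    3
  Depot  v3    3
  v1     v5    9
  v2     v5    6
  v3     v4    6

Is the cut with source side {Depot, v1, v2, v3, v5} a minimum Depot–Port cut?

Given cut capacity: 6 + 11 = 17.
Augment Depot→v1→v5→Port: bottleneck 9, flow now 9.
Augment Depot→v2→v5→Port: bottleneck 2, flow now 11.
Augment Depot→v3→v4→Port: bottleneck 3, flow now 14.
No augmenting path remains; maximum flow = 14.
In the residual graph, reachable from Depot: {Depot, v1, v2, v5}.
Min-cut edges: Depot→v3 (3), v5→Port (11); capacity 3 + 11 = 14.
Cut capacity 17 exceeds the max flow 14, so it is not minimum.

No — its capacity is 17, but the minimum cut has capacity 14.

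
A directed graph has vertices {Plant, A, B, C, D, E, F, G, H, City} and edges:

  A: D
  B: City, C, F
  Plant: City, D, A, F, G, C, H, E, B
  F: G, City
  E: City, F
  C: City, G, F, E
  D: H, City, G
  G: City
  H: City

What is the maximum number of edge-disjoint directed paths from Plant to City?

8

Assign every edge capacity 1; by Menger, the answer equals the max flow.
Path Plant→City (+1); total 1.
Path Plant→B→City (+1); total 2.
Path Plant→C→City (+1); total 3.
Path Plant→D→City (+1); total 4.
Path Plant→E→City (+1); total 5.
Path Plant→F→City (+1); total 6.
Path Plant→G→City (+1); total 7.
Path Plant→H→City (+1); total 8.
No residual Plant→City path; max flow = 8.
Certifying cut of size 8: {D→City, G→City, H→City, Plant→B, Plant→C, Plant→City, Plant→E, Plant→F}.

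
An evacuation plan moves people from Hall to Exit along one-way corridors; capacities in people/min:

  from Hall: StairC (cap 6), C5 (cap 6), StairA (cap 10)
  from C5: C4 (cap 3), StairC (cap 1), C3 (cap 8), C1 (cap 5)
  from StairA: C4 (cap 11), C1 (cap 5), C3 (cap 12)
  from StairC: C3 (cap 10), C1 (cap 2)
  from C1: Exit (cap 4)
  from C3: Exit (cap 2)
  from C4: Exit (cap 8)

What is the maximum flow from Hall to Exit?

Augment Hall→C5→C1→Exit: bottleneck 4, flow now 4.
Augment Hall→C5→C3→Exit: bottleneck 2, flow now 6.
Augment Hall→StairA→C4→Exit: bottleneck 8, flow now 14.
No augmenting path remains; maximum flow = 14.
In the residual graph, reachable from Hall: {Hall, C5, StairA, StairC, C1, C3, C4}.
Min-cut edges: C1→Exit (4), C3→Exit (2), C4→Exit (8); capacity 4 + 2 + 8 = 14.
This cut is saturated, so no flow can exceed 14.

14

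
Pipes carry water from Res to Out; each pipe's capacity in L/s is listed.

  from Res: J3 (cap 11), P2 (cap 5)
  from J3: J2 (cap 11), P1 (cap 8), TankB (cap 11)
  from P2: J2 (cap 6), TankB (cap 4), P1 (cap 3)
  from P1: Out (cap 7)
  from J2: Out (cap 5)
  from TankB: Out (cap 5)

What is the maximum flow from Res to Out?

Augment Res→J3→P1→Out: bottleneck 7, flow now 7.
Augment Res→J3→J2→Out: bottleneck 4, flow now 11.
Augment Res→P2→J2→Out: bottleneck 1, flow now 12.
Augment Res→P2→TankB→Out: bottleneck 4, flow now 16.
No augmenting path remains; maximum flow = 16.
In the residual graph, reachable from Res: {Res}.
Min-cut edges: Res→J3 (11), Res→P2 (5); capacity 11 + 5 = 16.
This cut is saturated, so no flow can exceed 16.

16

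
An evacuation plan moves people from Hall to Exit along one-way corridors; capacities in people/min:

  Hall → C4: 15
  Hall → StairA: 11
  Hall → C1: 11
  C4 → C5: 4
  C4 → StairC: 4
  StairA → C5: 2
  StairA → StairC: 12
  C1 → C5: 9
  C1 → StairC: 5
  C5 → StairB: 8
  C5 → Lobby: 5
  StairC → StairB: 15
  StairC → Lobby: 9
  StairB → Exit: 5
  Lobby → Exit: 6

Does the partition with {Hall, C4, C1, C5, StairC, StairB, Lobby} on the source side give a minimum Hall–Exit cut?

Given cut capacity: 11 + 5 + 6 = 22.
Augment Hall→C4→C5→StairB→Exit: bottleneck 4, flow now 4.
Augment Hall→C4→StairC→StairB→Exit: bottleneck 1, flow now 5.
Augment Hall→C4→StairC→Lobby→Exit: bottleneck 3, flow now 8.
Augment Hall→StairA→C5→Lobby→Exit: bottleneck 2, flow now 10.
Augment Hall→StairA→StairC→Lobby→Exit: bottleneck 1, flow now 11.
No augmenting path remains; maximum flow = 11.
In the residual graph, reachable from Hall: {Hall, C4, StairA, C1, C5, StairC, StairB, Lobby}.
Min-cut edges: StairB→Exit (5), Lobby→Exit (6); capacity 5 + 6 = 11.
Cut capacity 22 exceeds the max flow 11, so it is not minimum.

No — its capacity is 22, but the minimum cut has capacity 11.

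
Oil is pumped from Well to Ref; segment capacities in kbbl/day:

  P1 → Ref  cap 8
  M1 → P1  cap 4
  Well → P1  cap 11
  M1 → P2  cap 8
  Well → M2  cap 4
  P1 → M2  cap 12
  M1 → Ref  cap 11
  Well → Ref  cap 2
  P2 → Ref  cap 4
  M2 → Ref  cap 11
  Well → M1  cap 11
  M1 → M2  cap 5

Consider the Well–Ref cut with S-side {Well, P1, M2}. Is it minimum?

No — its capacity is 32, but the minimum cut has capacity 28.

Given cut capacity: 11 + 2 + 8 + 11 = 32.
Augment Well→Ref: bottleneck 2, flow now 2.
Augment Well→M1→Ref: bottleneck 11, flow now 13.
Augment Well→P1→Ref: bottleneck 8, flow now 21.
Augment Well→M2→Ref: bottleneck 4, flow now 25.
Augment Well→P1→M2→Ref: bottleneck 3, flow now 28.
No augmenting path remains; maximum flow = 28.
In the residual graph, reachable from Well: {Well}.
Min-cut edges: Well→M1 (11), Well→P1 (11), Well→M2 (4), Well→Ref (2); capacity 11 + 11 + 4 + 2 = 28.
Cut capacity 32 exceeds the max flow 28, so it is not minimum.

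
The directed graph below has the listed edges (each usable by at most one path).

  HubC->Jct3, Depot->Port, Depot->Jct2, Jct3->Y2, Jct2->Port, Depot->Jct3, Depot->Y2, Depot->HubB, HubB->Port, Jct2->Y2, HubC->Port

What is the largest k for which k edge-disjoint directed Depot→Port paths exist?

3

Assign every edge capacity 1; by Menger, the answer equals the max flow.
Path Depot→Port (+1); total 1.
Path Depot→HubB→Port (+1); total 2.
Path Depot→Jct2→Port (+1); total 3.
No residual Depot→Port path; max flow = 3.
Certifying cut of size 3: {Depot→HubB, Depot→Jct2, Depot→Port}.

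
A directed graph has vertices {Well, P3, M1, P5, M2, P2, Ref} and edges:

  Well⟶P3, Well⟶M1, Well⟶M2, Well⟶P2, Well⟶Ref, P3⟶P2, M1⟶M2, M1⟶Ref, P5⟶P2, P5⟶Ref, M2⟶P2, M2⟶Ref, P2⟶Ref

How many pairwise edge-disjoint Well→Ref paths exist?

Assign every edge capacity 1; by Menger, the answer equals the max flow.
Path Well→Ref (+1); total 1.
Path Well→M1→Ref (+1); total 2.
Path Well→M2→Ref (+1); total 3.
Path Well→P2→Ref (+1); total 4.
No residual Well→Ref path; max flow = 4.
Certifying cut of size 4: {P2→Ref, Well→M1, Well→M2, Well→Ref}.

4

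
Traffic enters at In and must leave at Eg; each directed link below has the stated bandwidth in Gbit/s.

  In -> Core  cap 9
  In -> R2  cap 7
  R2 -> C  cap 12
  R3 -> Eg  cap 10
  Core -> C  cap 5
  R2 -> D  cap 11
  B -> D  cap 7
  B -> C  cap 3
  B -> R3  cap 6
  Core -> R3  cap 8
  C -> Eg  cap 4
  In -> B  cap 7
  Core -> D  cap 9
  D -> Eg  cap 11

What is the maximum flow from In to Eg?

23

Augment In→Core→C→Eg: bottleneck 4, flow now 4.
Augment In→Core→D→Eg: bottleneck 5, flow now 9.
Augment In→B→D→Eg: bottleneck 6, flow now 15.
Augment In→B→R3→Eg: bottleneck 1, flow now 16.
Augment In→R2→C→Core→R3→Eg: bottleneck 4, flow now 20. (uses reverse residual edge)
Augment In→R2→D→Core→R3→Eg: bottleneck 3, flow now 23. (uses reverse residual edge)
No augmenting path remains; maximum flow = 23.
In the residual graph, reachable from In: {In}.
Min-cut edges: In→Core (9), In→B (7), In→R2 (7); capacity 9 + 7 + 7 = 23.
This cut is saturated, so no flow can exceed 23.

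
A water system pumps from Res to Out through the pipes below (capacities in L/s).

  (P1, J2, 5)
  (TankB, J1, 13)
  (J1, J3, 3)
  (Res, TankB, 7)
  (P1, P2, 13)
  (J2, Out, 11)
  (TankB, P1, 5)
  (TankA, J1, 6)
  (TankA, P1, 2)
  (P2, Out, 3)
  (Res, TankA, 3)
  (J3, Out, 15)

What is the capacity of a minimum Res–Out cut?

10

Augment Res→TankB→P1→P2→Out: bottleneck 3, flow now 3.
Augment Res→TankB→P1→J2→Out: bottleneck 2, flow now 5.
Augment Res→TankB→J1→J3→Out: bottleneck 2, flow now 7.
Augment Res→TankA→P1→J2→Out: bottleneck 2, flow now 9.
Augment Res→TankA→J1→J3→Out: bottleneck 1, flow now 10.
No augmenting path remains; maximum flow = 10.
By max-flow min-cut, the minimum cut capacity equals the max flow.
In the residual graph, reachable from Res: {Res}.
Min-cut edges: Res→TankB (7), Res→TankA (3); capacity 7 + 3 = 10.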